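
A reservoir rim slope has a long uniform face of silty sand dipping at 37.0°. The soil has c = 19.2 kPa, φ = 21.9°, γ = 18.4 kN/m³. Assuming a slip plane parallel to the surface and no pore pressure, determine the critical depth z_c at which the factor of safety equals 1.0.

Setting FS = 1.00 in FS = [c + γz cos²β tanφ] / [γz sinβ cosβ] and solving for z:
z = c / [γ cosβ (FS·sinβ − cosβ·tanφ)]
  = 19.2 / [18.4·cos37.0°·(1.00·sin37.0° − cos37.0°·tan21.9°)]
  = 19.2 / [18.4·0.7986·(1.00·0.6018 − 0.7986·0.4020)]
  = 19.2 / 4.1258 = 4.654 m

z_c = 4.65 m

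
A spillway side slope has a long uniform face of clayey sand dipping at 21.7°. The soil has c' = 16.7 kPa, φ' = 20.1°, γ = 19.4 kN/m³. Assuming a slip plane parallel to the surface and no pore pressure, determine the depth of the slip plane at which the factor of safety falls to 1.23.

z = 8.07 m

Setting FS = 1.23 in FS = [c' + γz cos²β tanφ'] / [γz sinβ cosβ] and solving for z:
z = c' / [γ cosβ (FS·sinβ − cosβ·tanφ')]
  = 16.7 / [19.4·cos21.7°·(1.23·sin21.7° − cos21.7°·tan20.1°)]
  = 16.7 / [19.4·0.9291·(1.23·0.3697 − 0.9291·0.3659)]
  = 16.7 / 2.0688 = 8.072 m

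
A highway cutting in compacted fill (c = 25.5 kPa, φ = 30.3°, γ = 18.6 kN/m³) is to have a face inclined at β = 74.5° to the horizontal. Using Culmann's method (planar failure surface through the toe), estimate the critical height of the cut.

Culmann's analysis gives the critical failure plane at α_cr = (β + φ)/2 = (74.5 + 30.3)/2 = 52.4°, and the critical height
H_c = (4c/γ) · sinβ cosφ / [1 − cos(β − φ)]
    = (4·25.5/18.6) · sin74.5°·cos30.3° / [1 − cos(44.2°)]
    = 5.484 · 0.9636·0.8634 / [1 − 0.7169]
    = 5.484 · 0.8320 / 0.2831
    = 16.12 m

H_c = 16.12 m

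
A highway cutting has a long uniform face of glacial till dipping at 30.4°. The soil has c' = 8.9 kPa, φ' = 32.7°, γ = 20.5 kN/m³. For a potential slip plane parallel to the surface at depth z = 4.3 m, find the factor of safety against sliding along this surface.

FS = 1.33

For an infinite slope with a slip plane parallel to the surface (no pore pressure): FS = [c' + γz cos²β tanφ'] / [γz sinβ cosβ].
γz = 20.5·4.3 = 88.15 kN/m²
Numerator = 8.9 + 88.15·cos²30.4°·tan32.7° = 8.9 + 88.15·0.7439·0.6420 = 51.000 kPa
Denominator = 88.15·sin30.4°·cos30.4° = 88.15·0.5060·0.8625 = 38.474 kPa
FS = 51.000 / 38.474 = 1.326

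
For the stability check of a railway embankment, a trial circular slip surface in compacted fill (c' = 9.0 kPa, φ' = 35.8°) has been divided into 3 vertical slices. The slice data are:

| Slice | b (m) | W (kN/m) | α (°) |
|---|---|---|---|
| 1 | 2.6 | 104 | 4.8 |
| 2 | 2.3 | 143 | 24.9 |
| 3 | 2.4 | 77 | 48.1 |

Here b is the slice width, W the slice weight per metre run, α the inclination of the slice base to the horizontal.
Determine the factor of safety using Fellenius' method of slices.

FS = 2.25

Ordinary method of slices: FS = Σ[c'·Δl_i + (W_i cosα_i)·tanφ'] / Σ W_i sinα_i, with Δl_i = b_i / cosα_i.
Slice 1: Δl = 2.6/cos4.8° = 2.609 m; N'_1 = 104·cos4.8° = 103.6; c'Δl = 23.48; W sinα = 8.7
Slice 2: Δl = 2.3/cos24.9° = 2.536 m; N'_2 = 143·cos24.9° = 129.7; c'Δl = 22.82; W sinα = 60.2
Slice 3: Δl = 2.4/cos48.1° = 3.594 m; N'_3 = 77·cos48.1° = 51.4; c'Δl = 32.34; W sinα = 57.3
Σc'Δl = 78.6 kN/m; ΣN' = 284.8 kN/m; ΣW sinα = 126.2 kN/m
Resisting = 78.6 + 284.8·tan35.8° = 78.6 + 205.4 = 284.0 kN/m
FS = 284.0 / 126.2 = 2.250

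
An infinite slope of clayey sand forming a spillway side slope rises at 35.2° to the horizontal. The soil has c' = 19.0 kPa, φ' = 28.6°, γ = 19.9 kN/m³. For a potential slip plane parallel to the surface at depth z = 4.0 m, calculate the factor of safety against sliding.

FS = 1.28

For an infinite slope with a slip plane parallel to the surface (no pore pressure): FS = [c' + γz cos²β tanφ'] / [γz sinβ cosβ].
γz = 19.9·4.0 = 79.60 kN/m²
Numerator = 19.0 + 79.60·cos²35.2°·tan28.6° = 19.0 + 79.60·0.6677·0.5452 = 47.979 kPa
Denominator = 79.60·sin35.2°·cos35.2° = 79.60·0.5764·0.8171 = 37.494 kPa
FS = 47.979 / 37.494 = 1.280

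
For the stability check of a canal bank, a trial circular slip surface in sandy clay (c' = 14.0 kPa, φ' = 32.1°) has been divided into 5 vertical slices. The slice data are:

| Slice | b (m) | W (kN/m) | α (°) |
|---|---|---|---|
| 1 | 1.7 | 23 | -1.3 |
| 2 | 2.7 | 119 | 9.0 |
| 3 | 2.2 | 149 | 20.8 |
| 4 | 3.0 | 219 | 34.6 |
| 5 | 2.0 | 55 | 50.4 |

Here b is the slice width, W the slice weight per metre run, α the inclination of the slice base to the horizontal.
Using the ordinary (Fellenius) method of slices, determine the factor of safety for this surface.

FS = 2.11

Ordinary method of slices: FS = Σ[c'·Δl_i + (W_i cosα_i)·tanφ'] / Σ W_i sinα_i, with Δl_i = b_i / cosα_i.
Slice 1: Δl = 1.7/cos(-1.3°) = 1.700 m; N'_1 = 23·cos(-1.3°) = 23.0; c'Δl = 23.81; W sinα = -0.5
Slice 2: Δl = 2.7/cos9.0° = 2.734 m; N'_2 = 119·cos9.0° = 117.5; c'Δl = 38.27; W sinα = 18.6
Slice 3: Δl = 2.2/cos20.8° = 2.353 m; N'_3 = 149·cos20.8° = 139.3; c'Δl = 32.95; W sinα = 52.9
Slice 4: Δl = 3.0/cos34.6° = 3.645 m; N'_4 = 219·cos34.6° = 180.3; c'Δl = 51.02; W sinα = 124.4
Slice 5: Δl = 2.0/cos50.4° = 3.138 m; N'_5 = 55·cos50.4° = 35.1; c'Δl = 43.93; W sinα = 42.4
Σc'Δl = 190.0 kN/m; ΣN' = 495.1 kN/m; ΣW sinα = 237.7 kN/m
Resisting = 190.0 + 495.1·tan32.1° = 190.0 + 310.6 = 500.6 kN/m
FS = 500.6 / 237.7 = 2.106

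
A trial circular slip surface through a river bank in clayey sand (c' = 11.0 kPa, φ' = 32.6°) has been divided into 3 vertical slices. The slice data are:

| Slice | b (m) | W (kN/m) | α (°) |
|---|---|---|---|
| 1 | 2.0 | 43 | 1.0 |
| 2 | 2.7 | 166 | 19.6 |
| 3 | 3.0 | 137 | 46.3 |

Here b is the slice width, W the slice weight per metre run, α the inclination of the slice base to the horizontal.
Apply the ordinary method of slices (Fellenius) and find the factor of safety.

Ordinary method of slices: FS = Σ[c'·Δl_i + (W_i cosα_i)·tanφ'] / Σ W_i sinα_i, with Δl_i = b_i / cosα_i.
Slice 1: Δl = 2.0/cos1.0° = 2.000 m; N'_1 = 43·cos1.0° = 43.0; c'Δl = 22.00; W sinα = 0.8
Slice 2: Δl = 2.7/cos19.6° = 2.866 m; N'_2 = 166·cos19.6° = 156.4; c'Δl = 31.53; W sinα = 55.7
Slice 3: Δl = 3.0/cos46.3° = 4.342 m; N'_3 = 137·cos46.3° = 94.7; c'Δl = 47.77; W sinα = 99.0
Σc'Δl = 101.3 kN/m; ΣN' = 294.0 kN/m; ΣW sinα = 155.5 kN/m
Resisting = 101.3 + 294.0·tan32.6° = 101.3 + 188.0 = 289.3 kN/m
FS = 289.3 / 155.5 = 1.861

FS = 1.86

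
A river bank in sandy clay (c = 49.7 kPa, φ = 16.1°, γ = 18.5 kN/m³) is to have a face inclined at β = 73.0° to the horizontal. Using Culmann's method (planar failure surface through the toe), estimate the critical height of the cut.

H_c = 21.75 m

Culmann's analysis gives the critical failure plane at α_cr = (β + φ)/2 = (73.0 + 16.1)/2 = 44.5°, and the critical height
H_c = (4c/γ) · sinβ cosφ / [1 − cos(β − φ)]
    = (4·49.7/18.5) · sin73.0°·cos16.1° / [1 − cos(56.9°)]
    = 10.746 · 0.9563·0.9608 / [1 − 0.5461]
    = 10.746 · 0.9188 / 0.4539
    = 21.75 m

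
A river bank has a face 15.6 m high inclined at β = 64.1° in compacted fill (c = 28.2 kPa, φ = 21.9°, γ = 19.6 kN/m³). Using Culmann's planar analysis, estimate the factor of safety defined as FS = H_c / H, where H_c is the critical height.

FS = 1.19

H_c = (4c/γ) · sinβ cosφ / [1 − cos(β − φ)]
    = (4·28.2/19.6) · sin64.1°·cos21.9° / [1 − cos42.2°]
    = 5.755 · 0.8346 / 0.2592 = 18.53 m
FS = H_c / H = 18.53 / 15.6 = 1.188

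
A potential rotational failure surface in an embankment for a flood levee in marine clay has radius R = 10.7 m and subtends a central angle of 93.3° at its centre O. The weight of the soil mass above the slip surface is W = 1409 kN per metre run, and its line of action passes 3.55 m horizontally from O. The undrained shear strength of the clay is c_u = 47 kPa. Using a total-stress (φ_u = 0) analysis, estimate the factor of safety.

FS = 1.75

Taking moments about the centre O, the resisting moment is provided by the undrained shear strength acting along the arc:
Arc length L_a = R·θ = 10.7·(93.3°·π/180) = 10.7·1.6284 = 17.42 m
M_R = c_u·L_a·R = 47·17.42·10.7 = 8762.4 kN·m/m
M_D = W·d = 1409·3.55 = 5001.9 kN·m/m
FS = M_R / M_D = 8762.4 / 5001.9 = 1.752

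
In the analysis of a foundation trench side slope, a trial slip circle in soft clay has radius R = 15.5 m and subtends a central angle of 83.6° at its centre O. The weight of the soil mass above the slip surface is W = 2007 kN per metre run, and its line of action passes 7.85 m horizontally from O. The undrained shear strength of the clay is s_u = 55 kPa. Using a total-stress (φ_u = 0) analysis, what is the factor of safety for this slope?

FS = 1.22

Taking moments about the centre O, the resisting moment is provided by the undrained shear strength acting along the arc:
Arc length L_a = R·θ = 15.5·(83.6°·π/180) = 15.5·1.4591 = 22.62 m
M_R = s_u·L_a·R = 55·22.62·15.5 = 19280.1 kN·m/m
M_D = W·d = 2007·7.85 = 15754.9 kN·m/m
FS = M_R / M_D = 19280.1 / 15754.9 = 1.224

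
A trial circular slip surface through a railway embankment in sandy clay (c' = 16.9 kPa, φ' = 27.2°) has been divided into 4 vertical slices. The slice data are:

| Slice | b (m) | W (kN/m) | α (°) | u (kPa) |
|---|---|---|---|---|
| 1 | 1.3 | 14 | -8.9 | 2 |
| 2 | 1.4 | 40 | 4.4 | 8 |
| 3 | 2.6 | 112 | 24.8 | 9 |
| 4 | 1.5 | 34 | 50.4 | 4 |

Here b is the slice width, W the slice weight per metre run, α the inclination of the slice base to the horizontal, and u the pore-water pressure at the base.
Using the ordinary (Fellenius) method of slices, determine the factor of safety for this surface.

FS = 2.70

Ordinary method of slices: FS = Σ[c'·Δl_i + (W_i cosα_i − u_i·Δl_i)·tanφ'] / Σ W_i sinα_i, with Δl_i = b_i / cosα_i.
Slice 1: Δl = 1.3/cos(-8.9°) = 1.316 m; N'_1 = 14·cos(-8.9°) − 2·1.316 = 11.2; c'Δl = 22.24; W sinα = -2.2
Slice 2: Δl = 1.4/cos4.4° = 1.404 m; N'_2 = 40·cos4.4° − 8·1.404 = 28.6; c'Δl = 23.73; W sinα = 3.1
Slice 3: Δl = 2.6/cos24.8° = 2.864 m; N'_3 = 112·cos24.8° − 9·2.864 = 75.9; c'Δl = 48.40; W sinα = 47.0
Slice 4: Δl = 1.5/cos50.4° = 2.353 m; N'_4 = 34·cos50.4° − 4·2.353 = 12.3; c'Δl = 39.77; W sinα = 26.2
Σc'Δl = 134.1 kN/m; ΣN' = 128.0 kN/m; ΣW sinα = 74.1 kN/m
Resisting = 134.1 + 128.0·tan27.2° = 134.1 + 65.8 = 199.9 kN/m
FS = 199.9 / 74.1 = 2.699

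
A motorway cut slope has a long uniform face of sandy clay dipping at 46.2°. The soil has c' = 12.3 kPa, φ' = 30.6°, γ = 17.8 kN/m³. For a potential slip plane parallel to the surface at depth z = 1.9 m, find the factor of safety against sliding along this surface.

For an infinite slope with a slip plane parallel to the surface (no pore pressure): FS = [c' + γz cos²β tanφ'] / [γz sinβ cosβ].
γz = 17.8·1.9 = 33.82 kN/m²
Numerator = 12.3 + 33.82·cos²46.2°·tan30.6° = 12.3 + 33.82·0.4791·0.5914 = 21.882 kPa
Denominator = 33.82·sin46.2°·cos46.2° = 33.82·0.7218·0.6921 = 16.895 kPa
FS = 21.882 / 16.895 = 1.295

FS = 1.30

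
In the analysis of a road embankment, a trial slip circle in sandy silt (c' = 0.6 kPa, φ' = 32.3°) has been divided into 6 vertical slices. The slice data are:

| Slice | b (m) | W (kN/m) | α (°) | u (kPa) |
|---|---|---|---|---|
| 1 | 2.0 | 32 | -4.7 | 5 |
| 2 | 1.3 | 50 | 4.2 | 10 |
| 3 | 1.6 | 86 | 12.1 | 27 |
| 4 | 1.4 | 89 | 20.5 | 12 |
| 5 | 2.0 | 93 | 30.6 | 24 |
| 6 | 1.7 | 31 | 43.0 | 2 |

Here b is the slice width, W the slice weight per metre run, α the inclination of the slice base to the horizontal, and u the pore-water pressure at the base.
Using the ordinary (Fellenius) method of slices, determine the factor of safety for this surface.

FS = 1.15

Ordinary method of slices: FS = Σ[c'·Δl_i + (W_i cosα_i − u_i·Δl_i)·tanφ'] / Σ W_i sinα_i, with Δl_i = b_i / cosα_i.
Slice 1: Δl = 2.0/cos(-4.7°) = 2.007 m; N'_1 = 32·cos(-4.7°) − 5·2.007 = 21.9; c'Δl = 1.20; W sinα = -2.6
Slice 2: Δl = 1.3/cos4.2° = 1.304 m; N'_2 = 50·cos4.2° − 10·1.304 = 36.8; c'Δl = 0.78; W sinα = 3.7
Slice 3: Δl = 1.6/cos12.1° = 1.636 m; N'_3 = 86·cos12.1° − 27·1.636 = 39.9; c'Δl = 0.98; W sinα = 18.0
Slice 4: Δl = 1.4/cos20.5° = 1.495 m; N'_4 = 89·cos20.5° − 12·1.495 = 65.4; c'Δl = 0.90; W sinα = 31.2
Slice 5: Δl = 2.0/cos30.6° = 2.324 m; N'_5 = 93·cos30.6° − 24·2.324 = 24.3; c'Δl = 1.39; W sinα = 47.3
Slice 6: Δl = 1.7/cos43.0° = 2.324 m; N'_6 = 31·cos43.0° − 2·2.324 = 18.0; c'Δl = 1.39; W sinα = 21.1
Σc'Δl = 6.7 kN/m; ΣN' = 206.3 kN/m; ΣW sinα = 118.7 kN/m
Resisting = 6.7 + 206.3·tan32.3° = 6.7 + 130.4 = 137.1 kN/m
FS = 137.1 / 118.7 = 1.155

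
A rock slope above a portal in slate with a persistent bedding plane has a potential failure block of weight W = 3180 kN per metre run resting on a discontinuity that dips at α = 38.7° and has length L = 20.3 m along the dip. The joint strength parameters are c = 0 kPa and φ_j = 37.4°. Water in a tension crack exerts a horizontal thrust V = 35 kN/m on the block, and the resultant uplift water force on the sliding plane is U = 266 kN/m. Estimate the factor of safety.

FS = 0.83

Resolving the block weight along and normal to the plane and applying the Mohr–Coulomb strength on the joint:
N' = W cosα − U − V sinα = 3180·cos38.7° − 266 − 35·sin38.7° = 2193.9 kN/m
Driving force T = W sinα + V cosα = 3180·sin38.7° + 35·cos38.7° = 2015.6 kN/m
Resisting force R = c·L + N'·tanφ_j = 0·20.3 + 2193.9·tan37.4° = 0.0 + 1677.4 = 1677.4 kN/m
FS = R / T = 1677.4 / 2015.6 = 0.832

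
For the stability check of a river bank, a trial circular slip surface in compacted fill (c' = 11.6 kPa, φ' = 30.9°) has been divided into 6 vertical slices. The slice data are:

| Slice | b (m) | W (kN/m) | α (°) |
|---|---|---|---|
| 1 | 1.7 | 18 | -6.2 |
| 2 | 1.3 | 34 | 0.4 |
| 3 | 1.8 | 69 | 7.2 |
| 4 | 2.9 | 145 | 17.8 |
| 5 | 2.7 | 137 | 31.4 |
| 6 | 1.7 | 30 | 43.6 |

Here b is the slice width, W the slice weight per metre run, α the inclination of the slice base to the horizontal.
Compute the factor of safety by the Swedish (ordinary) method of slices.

Ordinary method of slices: FS = Σ[c'·Δl_i + (W_i cosα_i)·tanφ'] / Σ W_i sinα_i, with Δl_i = b_i / cosα_i.
Slice 1: Δl = 1.7/cos(-6.2°) = 1.710 m; N'_1 = 18·cos(-6.2°) = 17.9; c'Δl = 19.84; W sinα = -1.9
Slice 2: Δl = 1.3/cos0.4° = 1.300 m; N'_2 = 34·cos0.4° = 34.0; c'Δl = 15.08; W sinα = 0.2
Slice 3: Δl = 1.8/cos7.2° = 1.814 m; N'_3 = 69·cos7.2° = 68.5; c'Δl = 21.05; W sinα = 8.6
Slice 4: Δl = 2.9/cos17.8° = 3.046 m; N'_4 = 145·cos17.8° = 138.1; c'Δl = 35.33; W sinα = 44.3
Slice 5: Δl = 2.7/cos31.4° = 3.163 m; N'_5 = 137·cos31.4° = 116.9; c'Δl = 36.69; W sinα = 71.4
Slice 6: Δl = 1.7/cos43.6° = 2.348 m; N'_6 = 30·cos43.6° = 21.7; c'Δl = 27.23; W sinα = 20.7
Σc'Δl = 155.2 kN/m; ΣN' = 397.1 kN/m; ΣW sinα = 143.3 kN/m
Resisting = 155.2 + 397.1·tan30.9° = 155.2 + 237.6 = 392.9 kN/m
FS = 392.9 / 143.3 = 2.741

FS = 2.74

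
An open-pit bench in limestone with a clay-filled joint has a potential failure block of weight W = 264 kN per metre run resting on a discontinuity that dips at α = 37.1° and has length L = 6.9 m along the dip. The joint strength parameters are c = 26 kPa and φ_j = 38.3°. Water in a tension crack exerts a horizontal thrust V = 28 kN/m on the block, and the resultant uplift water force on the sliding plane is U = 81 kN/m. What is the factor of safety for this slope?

Resolving the block weight along and normal to the plane and applying the Mohr–Coulomb strength on the joint:
N' = W cosα − U − V sinα = 264·cos37.1° − 81 − 28·sin37.1° = 112.7 kN/m
Driving force T = W sinα + V cosα = 264·sin37.1° + 28·cos37.1° = 181.6 kN/m
Resisting force R = c·L + N'·tanφ_j = 26·6.9 + 112.7·tan38.3° = 179.4 + 89.0 = 268.4 kN/m
FS = R / T = 268.4 / 181.6 = 1.478

FS = 1.48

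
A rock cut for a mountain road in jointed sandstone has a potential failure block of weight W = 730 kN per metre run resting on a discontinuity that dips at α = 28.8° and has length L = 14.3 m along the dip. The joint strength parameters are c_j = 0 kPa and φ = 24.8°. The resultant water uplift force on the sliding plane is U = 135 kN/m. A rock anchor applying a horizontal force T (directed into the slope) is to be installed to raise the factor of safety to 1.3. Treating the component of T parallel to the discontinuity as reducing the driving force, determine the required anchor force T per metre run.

Resolving forces along and normal to the sliding plane, with the horizontal anchor force T adding T·sinα to the effective normal force and T·cosα acting up the plane against the driving force:
FS = [c_jL + (W cosα − U + T sinα) tanφ] / [W sinα − T cosα]
Without the anchor: N' = 504.7 kN/m, driving T_d = 351.7 kN/m, resisting R = 0·14.3 + 504.7·tan24.8° = 233.2 kN/m, FS = 0.66.
Setting FS = 1.3 and solving for T:
1.3·(351.7 − T cos28.8°) = 233.2 + T sin28.8°·tan24.8°
T·(sin28.8°·tan24.8° + 1.3·cos28.8°) = 1.3·351.7 − 233.2
T·(0.4818·0.4621 + 1.3·0.8763) = 457.2 − 233.2 = 224.0
T·1.3618 = 224.0
T = 164.5 kN/m

T = 164 kN/m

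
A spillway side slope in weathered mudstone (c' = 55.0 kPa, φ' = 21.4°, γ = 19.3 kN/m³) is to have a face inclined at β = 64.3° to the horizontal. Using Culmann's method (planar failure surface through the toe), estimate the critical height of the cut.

Culmann's analysis gives the critical failure plane at α_cr = (β + φ')/2 = (64.3 + 21.4)/2 = 42.8°, and the critical height
H_c = (4c'/γ) · sinβ cosφ' / [1 − cos(β − φ')]
    = (4·55.0/19.3) · sin64.3°·cos21.4° / [1 − cos(42.9°)]
    = 11.399 · 0.9011·0.9311 / [1 − 0.7325]
    = 11.399 · 0.8390 / 0.2675
    = 35.76 m

H_c = 35.76 m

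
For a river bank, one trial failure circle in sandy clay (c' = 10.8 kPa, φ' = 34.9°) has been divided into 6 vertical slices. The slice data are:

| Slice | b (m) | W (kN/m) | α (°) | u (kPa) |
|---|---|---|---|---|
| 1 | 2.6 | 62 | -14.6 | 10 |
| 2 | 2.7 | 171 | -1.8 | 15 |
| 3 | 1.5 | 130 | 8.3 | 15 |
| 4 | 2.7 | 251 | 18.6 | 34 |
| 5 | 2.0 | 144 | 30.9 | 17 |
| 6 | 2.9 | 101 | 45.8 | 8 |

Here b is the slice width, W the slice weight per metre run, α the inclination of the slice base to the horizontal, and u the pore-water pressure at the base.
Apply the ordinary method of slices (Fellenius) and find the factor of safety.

Ordinary method of slices: FS = Σ[c'·Δl_i + (W_i cosα_i − u_i·Δl_i)·tanφ'] / Σ W_i sinα_i, with Δl_i = b_i / cosα_i.
Slice 1: Δl = 2.6/cos(-14.6°) = 2.687 m; N'_1 = 62·cos(-14.6°) − 10·2.687 = 33.1; c'Δl = 29.02; W sinα = -15.6
Slice 2: Δl = 2.7/cos(-1.8°) = 2.701 m; N'_2 = 171·cos(-1.8°) − 15·2.701 = 130.4; c'Δl = 29.17; W sinα = -5.4
Slice 3: Δl = 1.5/cos8.3° = 1.516 m; N'_3 = 130·cos8.3° − 15·1.516 = 105.9; c'Δl = 16.37; W sinα = 18.8
Slice 4: Δl = 2.7/cos18.6° = 2.849 m; N'_4 = 251·cos18.6° − 34·2.849 = 141.0; c'Δl = 30.77; W sinα = 80.1
Slice 5: Δl = 2.0/cos30.9° = 2.331 m; N'_5 = 144·cos30.9° − 17·2.331 = 83.9; c'Δl = 25.17; W sinα = 73.9
Slice 6: Δl = 2.9/cos45.8° = 4.160 m; N'_6 = 101·cos45.8° − 8·4.160 = 37.1; c'Δl = 44.92; W sinα = 72.4
Σc'Δl = 175.4 kN/m; ΣN' = 531.5 kN/m; ΣW sinα = 224.2 kN/m
Resisting = 175.4 + 531.5·tan34.9° = 175.4 + 370.8 = 546.2 kN/m
FS = 546.2 / 224.2 = 2.437

FS = 2.44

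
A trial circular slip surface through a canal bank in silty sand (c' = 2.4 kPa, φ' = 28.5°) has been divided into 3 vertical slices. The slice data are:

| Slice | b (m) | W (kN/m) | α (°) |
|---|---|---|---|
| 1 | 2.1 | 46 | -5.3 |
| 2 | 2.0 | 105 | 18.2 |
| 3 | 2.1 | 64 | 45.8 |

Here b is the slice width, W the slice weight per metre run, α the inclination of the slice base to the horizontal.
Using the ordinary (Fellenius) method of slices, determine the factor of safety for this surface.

FS = 1.62

Ordinary method of slices: FS = Σ[c'·Δl_i + (W_i cosα_i)·tanφ'] / Σ W_i sinα_i, with Δl_i = b_i / cosα_i.
Slice 1: Δl = 2.1/cos(-5.3°) = 2.109 m; N'_1 = 46·cos(-5.3°) = 45.8; c'Δl = 5.06; W sinα = -4.2
Slice 2: Δl = 2.0/cos18.2° = 2.105 m; N'_2 = 105·cos18.2° = 99.7; c'Δl = 5.05; W sinα = 32.8
Slice 3: Δl = 2.1/cos45.8° = 3.012 m; N'_3 = 64·cos45.8° = 44.6; c'Δl = 7.23; W sinα = 45.9
Σc'Δl = 17.3 kN/m; ΣN' = 190.2 kN/m; ΣW sinα = 74.4 kN/m
Resisting = 17.3 + 190.2·tan28.5° = 17.3 + 103.3 = 120.6 kN/m
FS = 120.6 / 74.4 = 1.620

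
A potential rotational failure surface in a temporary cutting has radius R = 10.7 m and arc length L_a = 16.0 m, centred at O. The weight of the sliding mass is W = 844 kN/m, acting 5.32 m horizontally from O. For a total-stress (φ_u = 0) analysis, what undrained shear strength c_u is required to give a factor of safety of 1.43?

c_u = 37.5 kPa

FS = c_u·L_a·R / (W·d), so c_u = FS·W·d / (L_a·R).
c_u = 1.43·844·5.32 / (16.00·10.7) = 6420.8 / 171.20 = 37.50 kPa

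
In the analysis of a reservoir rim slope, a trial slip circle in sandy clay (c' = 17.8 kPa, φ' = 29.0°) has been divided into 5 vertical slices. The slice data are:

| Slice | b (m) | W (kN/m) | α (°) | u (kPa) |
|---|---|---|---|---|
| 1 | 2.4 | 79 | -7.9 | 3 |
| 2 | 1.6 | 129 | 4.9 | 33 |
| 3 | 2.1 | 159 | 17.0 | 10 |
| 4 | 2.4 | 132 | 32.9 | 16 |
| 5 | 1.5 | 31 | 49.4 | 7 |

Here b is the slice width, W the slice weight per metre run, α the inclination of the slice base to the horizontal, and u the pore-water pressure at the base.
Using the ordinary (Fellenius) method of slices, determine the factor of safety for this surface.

Ordinary method of slices: FS = Σ[c'·Δl_i + (W_i cosα_i − u_i·Δl_i)·tanφ'] / Σ W_i sinα_i, with Δl_i = b_i / cosα_i.
Slice 1: Δl = 2.4/cos(-7.9°) = 2.423 m; N'_1 = 79·cos(-7.9°) − 3·2.423 = 71.0; c'Δl = 43.13; W sinα = -10.9
Slice 2: Δl = 1.6/cos4.9° = 1.606 m; N'_2 = 129·cos4.9° − 33·1.606 = 75.5; c'Δl = 28.58; W sinα = 11.0
Slice 3: Δl = 2.1/cos17.0° = 2.196 m; N'_3 = 159·cos17.0° − 10·2.196 = 130.1; c'Δl = 39.09; W sinα = 46.5
Slice 4: Δl = 2.4/cos32.9° = 2.858 m; N'_4 = 132·cos32.9° − 16·2.858 = 65.1; c'Δl = 50.88; W sinα = 71.7
Slice 5: Δl = 1.5/cos49.4° = 2.305 m; N'_5 = 31·cos49.4° − 7·2.305 = 4.0; c'Δl = 41.03; W sinα = 23.5
Σc'Δl = 202.7 kN/m; ΣN' = 345.7 kN/m; ΣW sinα = 141.9 kN/m
Resisting = 202.7 + 345.7·tan29.0° = 202.7 + 191.6 = 394.4 kN/m
FS = 394.4 / 141.9 = 2.779

FS = 2.78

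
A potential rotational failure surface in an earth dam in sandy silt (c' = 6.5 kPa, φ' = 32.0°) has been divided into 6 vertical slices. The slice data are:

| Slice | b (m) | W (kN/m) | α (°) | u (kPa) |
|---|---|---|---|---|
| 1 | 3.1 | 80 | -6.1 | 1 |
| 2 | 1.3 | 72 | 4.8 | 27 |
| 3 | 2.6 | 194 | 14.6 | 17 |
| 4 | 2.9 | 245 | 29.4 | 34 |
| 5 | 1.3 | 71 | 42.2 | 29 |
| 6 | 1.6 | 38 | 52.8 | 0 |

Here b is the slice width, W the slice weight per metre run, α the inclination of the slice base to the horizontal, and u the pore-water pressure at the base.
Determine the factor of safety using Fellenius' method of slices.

FS = 1.36

Ordinary method of slices: FS = Σ[c'·Δl_i + (W_i cosα_i − u_i·Δl_i)·tanφ'] / Σ W_i sinα_i, with Δl_i = b_i / cosα_i.
Slice 1: Δl = 3.1/cos(-6.1°) = 3.118 m; N'_1 = 80·cos(-6.1°) − 1·3.118 = 76.4; c'Δl = 20.26; W sinα = -8.5
Slice 2: Δl = 1.3/cos4.8° = 1.305 m; N'_2 = 72·cos4.8° − 27·1.305 = 36.5; c'Δl = 8.48; W sinα = 6.0
Slice 3: Δl = 2.6/cos14.6° = 2.687 m; N'_3 = 194·cos14.6° − 17·2.687 = 142.1; c'Δl = 17.46; W sinα = 48.9
Slice 4: Δl = 2.9/cos29.4° = 3.329 m; N'_4 = 245·cos29.4° − 34·3.329 = 100.3; c'Δl = 21.64; W sinα = 120.3
Slice 5: Δl = 1.3/cos42.2° = 1.755 m; N'_5 = 71·cos42.2° − 29·1.755 = 1.7; c'Δl = 11.41; W sinα = 47.7
Slice 6: Δl = 1.6/cos52.8° = 2.646 m; N'_6 = 38·cos52.8° − 0·2.646 = 23.0; c'Δl = 17.20; W sinα = 30.3
Σc'Δl = 96.5 kN/m; ΣN' = 380.0 kN/m; ΣW sinα = 244.7 kN/m
Resisting = 96.5 + 380.0·tan32.0° = 96.5 + 237.4 = 333.9 kN/m
FS = 333.9 / 244.7 = 1.365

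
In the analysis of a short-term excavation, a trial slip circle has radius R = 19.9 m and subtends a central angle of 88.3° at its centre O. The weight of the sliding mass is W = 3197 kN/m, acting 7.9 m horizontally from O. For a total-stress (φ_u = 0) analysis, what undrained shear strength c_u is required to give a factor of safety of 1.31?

c_u = 54.2 kPa

FS = c_u·L_a·R / (W·d), so c_u = FS·W·d / (L_a·R).
Arc length L_a = R·θ = 19.9·(88.3°·π/180) = 19.9·1.5411 = 30.67 m
c_u = 1.31·3197·7.9 / (30.67·19.9) = 33085.8 / 610.30 = 54.21 kPa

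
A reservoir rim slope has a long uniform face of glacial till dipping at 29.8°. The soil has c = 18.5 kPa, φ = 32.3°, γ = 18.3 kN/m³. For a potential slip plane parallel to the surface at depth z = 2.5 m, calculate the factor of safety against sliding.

For an infinite slope with a slip plane parallel to the surface (no pore pressure): FS = [c + γz cos²β tanφ] / [γz sinβ cosβ].
γz = 18.3·2.5 = 45.75 kN/m²
Numerator = 18.5 + 45.75·cos²29.8°·tan32.3° = 18.5 + 45.75·0.7530·0.6322 = 40.279 kPa
Denominator = 45.75·sin29.8°·cos29.8° = 45.75·0.4970·0.8678 = 19.730 kPa
FS = 40.279 / 19.730 = 2.041

FS = 2.04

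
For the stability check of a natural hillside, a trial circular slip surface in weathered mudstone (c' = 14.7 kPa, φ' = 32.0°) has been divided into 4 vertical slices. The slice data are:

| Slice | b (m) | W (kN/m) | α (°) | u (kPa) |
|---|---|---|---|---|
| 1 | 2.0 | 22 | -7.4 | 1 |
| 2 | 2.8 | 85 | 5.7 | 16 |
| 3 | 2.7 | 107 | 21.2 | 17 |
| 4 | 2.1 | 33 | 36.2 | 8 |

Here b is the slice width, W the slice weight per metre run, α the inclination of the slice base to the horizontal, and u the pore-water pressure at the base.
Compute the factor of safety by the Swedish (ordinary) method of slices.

FS = 3.51

Ordinary method of slices: FS = Σ[c'·Δl_i + (W_i cosα_i − u_i·Δl_i)·tanφ'] / Σ W_i sinα_i, with Δl_i = b_i / cosα_i.
Slice 1: Δl = 2.0/cos(-7.4°) = 2.017 m; N'_1 = 22·cos(-7.4°) − 1·2.017 = 19.8; c'Δl = 29.65; W sinα = -2.8
Slice 2: Δl = 2.8/cos5.7° = 2.814 m; N'_2 = 85·cos5.7° − 16·2.814 = 39.6; c'Δl = 41.36; W sinα = 8.4
Slice 3: Δl = 2.7/cos21.2° = 2.896 m; N'_3 = 107·cos21.2° − 17·2.896 = 50.5; c'Δl = 42.57; W sinα = 38.7
Slice 4: Δl = 2.1/cos36.2° = 2.602 m; N'_4 = 33·cos36.2° − 8·2.602 = 5.8; c'Δl = 38.25; W sinα = 19.5
Σc'Δl = 151.8 kN/m; ΣN' = 115.7 kN/m; ΣW sinα = 63.8 kN/m
Resisting = 151.8 + 115.7·tan32.0° = 151.8 + 72.3 = 224.1 kN/m
FS = 224.1 / 63.8 = 3.513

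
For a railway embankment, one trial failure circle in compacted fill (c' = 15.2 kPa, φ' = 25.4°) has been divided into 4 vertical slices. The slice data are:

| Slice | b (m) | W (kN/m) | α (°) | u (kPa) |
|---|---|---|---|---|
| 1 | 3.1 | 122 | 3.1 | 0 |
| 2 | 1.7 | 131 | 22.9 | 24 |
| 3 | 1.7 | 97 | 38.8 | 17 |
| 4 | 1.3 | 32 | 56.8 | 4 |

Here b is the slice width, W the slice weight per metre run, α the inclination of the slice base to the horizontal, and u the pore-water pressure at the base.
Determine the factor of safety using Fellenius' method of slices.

FS = 1.80

Ordinary method of slices: FS = Σ[c'·Δl_i + (W_i cosα_i − u_i·Δl_i)·tanφ'] / Σ W_i sinα_i, with Δl_i = b_i / cosα_i.
Slice 1: Δl = 3.1/cos3.1° = 3.105 m; N'_1 = 122·cos3.1° − 0·3.105 = 121.8; c'Δl = 47.19; W sinα = 6.6
Slice 2: Δl = 1.7/cos22.9° = 1.845 m; N'_2 = 131·cos22.9° − 24·1.845 = 76.4; c'Δl = 28.05; W sinα = 51.0
Slice 3: Δl = 1.7/cos38.8° = 2.181 m; N'_3 = 97·cos38.8° − 17·2.181 = 38.5; c'Δl = 33.16; W sinα = 60.8
Slice 4: Δl = 1.3/cos56.8° = 2.374 m; N'_4 = 32·cos56.8° − 4·2.374 = 8.0; c'Δl = 36.09; W sinα = 26.8
Σc'Δl = 144.5 kN/m; ΣN' = 244.7 kN/m; ΣW sinα = 145.1 kN/m
Resisting = 144.5 + 244.7·tan25.4° = 144.5 + 116.2 = 260.7 kN/m
FS = 260.7 / 145.1 = 1.796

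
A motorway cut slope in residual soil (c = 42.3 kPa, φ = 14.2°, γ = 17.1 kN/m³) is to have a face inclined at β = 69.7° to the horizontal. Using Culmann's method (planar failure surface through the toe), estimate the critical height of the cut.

H_c = 20.75 m

Culmann's analysis gives the critical failure plane at α_cr = (β + φ)/2 = (69.7 + 14.2)/2 = 42.0°, and the critical height
H_c = (4c/γ) · sinβ cosφ / [1 − cos(β − φ)]
    = (4·42.3/17.1) · sin69.7°·cos14.2° / [1 − cos(55.5°)]
    = 9.895 · 0.9379·0.9694 / [1 − 0.5664]
    = 9.895 · 0.9092 / 0.4336
    = 20.75 m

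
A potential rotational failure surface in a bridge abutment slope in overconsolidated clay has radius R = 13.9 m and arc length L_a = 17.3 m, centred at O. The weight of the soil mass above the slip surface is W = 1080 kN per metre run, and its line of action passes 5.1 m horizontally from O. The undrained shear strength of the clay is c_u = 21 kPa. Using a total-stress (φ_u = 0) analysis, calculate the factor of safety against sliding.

Taking moments about the centre O, the resisting moment is provided by the undrained shear strength acting along the arc:
M_R = c_u·L_a·R = 21·17.30·13.9 = 5049.9 kN·m/m
M_D = W·d = 1080·5.1 = 5508.0 kN·m/m
FS = M_R / M_D = 5049.9 / 5508.0 = 0.917

FS = 0.92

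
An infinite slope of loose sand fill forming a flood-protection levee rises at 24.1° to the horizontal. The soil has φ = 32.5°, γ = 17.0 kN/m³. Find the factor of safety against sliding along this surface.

For a dry cohesionless infinite slope the factor of safety is FS = tanφ / tanβ.
FS = tan32.5° / tan24.1° = 0.6371 / 0.4473 = 1.424

FS = 1.42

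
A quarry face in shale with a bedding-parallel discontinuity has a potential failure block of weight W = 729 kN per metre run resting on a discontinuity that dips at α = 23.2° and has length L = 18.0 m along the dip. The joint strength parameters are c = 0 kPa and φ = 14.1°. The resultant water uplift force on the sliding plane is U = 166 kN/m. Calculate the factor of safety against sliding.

Resolving the block weight along and normal to the plane and applying the Mohr–Coulomb strength on the joint:
N' = W cosα − U = 729·cos23.2° − 166 = 504.0 kN/m
Driving force T = W sinα = 729·sin23.2° = 287.2 kN/m
Resisting force R = c·L + N'·tanφ = 0·18.0 + 504.0·tan14.1° = 0.0 + 126.6 = 126.6 kN/m
FS = R / T = 126.6 / 287.2 = 0.441

FS = 0.44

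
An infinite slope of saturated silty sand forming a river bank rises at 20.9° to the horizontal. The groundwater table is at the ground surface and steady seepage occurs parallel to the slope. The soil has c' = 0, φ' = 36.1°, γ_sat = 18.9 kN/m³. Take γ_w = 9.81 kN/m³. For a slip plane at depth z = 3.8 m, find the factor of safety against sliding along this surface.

FS = 0.92

With seepage parallel to the slope and the water table at the surface, the effective normal stress on the slip plane uses the buoyant unit weight γ' = γ_sat − γ_w while the driving shear stress uses γ_sat:
FS = [c' + γ' z cos²β tanφ'] / [γ_sat z sinβ cosβ]
(For c' = 0 this reduces to FS = (γ'/γ_sat)·tanφ'/tanβ.)
γ' = 18.9 − 9.81 = 9.09 kN/m³
Numerator = 0.0 + 9.09·3.8·cos²20.9°·tan36.1° = 0.0 + 9.09·3.8·0.8727·0.7292 = 21.983 kPa
Denominator = 18.9·3.8·sin20.9°·cos20.9° = 18.9·3.8·0.3567·0.9342 = 23.935 kPa
FS = 21.983 / 23.935 = 0.918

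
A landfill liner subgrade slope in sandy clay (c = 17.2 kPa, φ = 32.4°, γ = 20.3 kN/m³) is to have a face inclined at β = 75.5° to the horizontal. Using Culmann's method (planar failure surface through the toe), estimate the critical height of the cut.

Culmann's analysis gives the critical failure plane at α_cr = (β + φ)/2 = (75.5 + 32.4)/2 = 54.0°, and the critical height
H_c = (4c/γ) · sinβ cosφ / [1 − cos(β − φ)]
    = (4·17.2/20.3) · sin75.5°·cos32.4° / [1 − cos(43.1°)]
    = 3.389 · 0.9681·0.8443 / [1 − 0.7302]
    = 3.389 · 0.8174 / 0.2698
    = 10.27 m

H_c = 10.27 m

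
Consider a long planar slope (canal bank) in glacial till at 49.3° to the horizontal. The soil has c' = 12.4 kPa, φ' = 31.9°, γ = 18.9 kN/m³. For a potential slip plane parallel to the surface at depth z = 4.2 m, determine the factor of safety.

For an infinite slope with a slip plane parallel to the surface (no pore pressure): FS = [c' + γz cos²β tanφ'] / [γz sinβ cosβ].
γz = 18.9·4.2 = 79.38 kN/m²
Numerator = 12.4 + 79.38·cos²49.3°·tan31.9° = 12.4 + 79.38·0.4252·0.6224 = 33.411 kPa
Denominator = 79.38·sin49.3°·cos49.3° = 79.38·0.7581·0.6521 = 39.244 kPa
FS = 33.411 / 39.244 = 0.851

FS = 0.85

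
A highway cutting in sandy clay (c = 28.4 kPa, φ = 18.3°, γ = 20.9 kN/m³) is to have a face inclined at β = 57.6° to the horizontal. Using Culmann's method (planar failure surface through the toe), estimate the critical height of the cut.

H_c = 19.27 m

Culmann's analysis gives the critical failure plane at α_cr = (β + φ)/2 = (57.6 + 18.3)/2 = 38.0°, and the critical height
H_c = (4c/γ) · sinβ cosφ / [1 − cos(β − φ)]
    = (4·28.4/20.9) · sin57.6°·cos18.3° / [1 − cos(39.3°)]
    = 5.435 · 0.8443·0.9494 / [1 − 0.7738]
    = 5.435 · 0.8016 / 0.2262
    = 19.27 m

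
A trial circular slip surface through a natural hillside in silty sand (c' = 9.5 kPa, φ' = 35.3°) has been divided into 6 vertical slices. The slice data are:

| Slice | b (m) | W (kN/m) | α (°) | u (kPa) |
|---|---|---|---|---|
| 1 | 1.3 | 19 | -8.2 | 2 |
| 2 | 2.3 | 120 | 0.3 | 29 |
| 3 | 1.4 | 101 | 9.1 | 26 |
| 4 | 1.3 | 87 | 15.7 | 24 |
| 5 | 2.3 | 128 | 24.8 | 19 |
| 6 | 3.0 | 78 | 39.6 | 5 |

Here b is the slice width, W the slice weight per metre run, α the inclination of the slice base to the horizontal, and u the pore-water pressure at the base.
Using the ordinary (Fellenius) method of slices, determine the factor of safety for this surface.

Ordinary method of slices: FS = Σ[c'·Δl_i + (W_i cosα_i − u_i·Δl_i)·tanφ'] / Σ W_i sinα_i, with Δl_i = b_i / cosα_i.
Slice 1: Δl = 1.3/cos(-8.2°) = 1.313 m; N'_1 = 19·cos(-8.2°) − 2·1.313 = 16.2; c'Δl = 12.48; W sinα = -2.7
Slice 2: Δl = 2.3/cos0.3° = 2.300 m; N'_2 = 120·cos0.3° − 29·2.300 = 53.3; c'Δl = 21.85; W sinα = 0.6
Slice 3: Δl = 1.4/cos9.1° = 1.418 m; N'_3 = 101·cos9.1° − 26·1.418 = 62.9; c'Δl = 13.47; W sinα = 16.0
Slice 4: Δl = 1.3/cos15.7° = 1.350 m; N'_4 = 87·cos15.7° − 24·1.350 = 51.3; c'Δl = 12.83; W sinα = 23.5
Slice 5: Δl = 2.3/cos24.8° = 2.534 m; N'_5 = 128·cos24.8° − 19·2.534 = 68.1; c'Δl = 24.07; W sinα = 53.7
Slice 6: Δl = 3.0/cos39.6° = 3.894 m; N'_6 = 78·cos39.6° − 5·3.894 = 40.6; c'Δl = 36.99; W sinα = 49.7
Σc'Δl = 121.7 kN/m; ΣN' = 292.4 kN/m; ΣW sinα = 140.8 kN/m
Resisting = 121.7 + 292.4·tan35.3° = 121.7 + 207.0 = 328.7 kN/m
FS = 328.7 / 140.8 = 2.334

FS = 2.33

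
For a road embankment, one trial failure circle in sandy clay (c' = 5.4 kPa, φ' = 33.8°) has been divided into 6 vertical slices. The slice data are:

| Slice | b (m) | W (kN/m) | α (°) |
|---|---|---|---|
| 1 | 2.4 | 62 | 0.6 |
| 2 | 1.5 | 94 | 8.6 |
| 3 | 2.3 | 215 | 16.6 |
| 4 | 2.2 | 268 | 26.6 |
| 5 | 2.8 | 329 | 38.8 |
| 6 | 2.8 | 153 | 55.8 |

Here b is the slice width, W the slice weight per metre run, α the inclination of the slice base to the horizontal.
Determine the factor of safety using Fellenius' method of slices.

FS = 1.37

Ordinary method of slices: FS = Σ[c'·Δl_i + (W_i cosα_i)·tanφ'] / Σ W_i sinα_i, with Δl_i = b_i / cosα_i.
Slice 1: Δl = 2.4/cos0.6° = 2.400 m; N'_1 = 62·cos0.6° = 62.0; c'Δl = 12.96; W sinα = 0.6
Slice 2: Δl = 1.5/cos8.6° = 1.517 m; N'_2 = 94·cos8.6° = 92.9; c'Δl = 8.19; W sinα = 14.1
Slice 3: Δl = 2.3/cos16.6° = 2.400 m; N'_3 = 215·cos16.6° = 206.0; c'Δl = 12.96; W sinα = 61.4
Slice 4: Δl = 2.2/cos26.6° = 2.460 m; N'_4 = 268·cos26.6° = 239.6; c'Δl = 13.29; W sinα = 120.0
Slice 5: Δl = 2.8/cos38.8° = 3.593 m; N'_5 = 329·cos38.8° = 256.4; c'Δl = 19.40; W sinα = 206.2
Slice 6: Δl = 2.8/cos55.8° = 4.981 m; N'_6 = 153·cos55.8° = 86.0; c'Δl = 26.90; W sinα = 126.5
Σc'Δl = 93.7 kN/m; ΣN' = 943.0 kN/m; ΣW sinα = 528.8 kN/m
Resisting = 93.7 + 943.0·tan33.8° = 93.7 + 631.3 = 725.0 kN/m
FS = 725.0 / 528.8 = 1.371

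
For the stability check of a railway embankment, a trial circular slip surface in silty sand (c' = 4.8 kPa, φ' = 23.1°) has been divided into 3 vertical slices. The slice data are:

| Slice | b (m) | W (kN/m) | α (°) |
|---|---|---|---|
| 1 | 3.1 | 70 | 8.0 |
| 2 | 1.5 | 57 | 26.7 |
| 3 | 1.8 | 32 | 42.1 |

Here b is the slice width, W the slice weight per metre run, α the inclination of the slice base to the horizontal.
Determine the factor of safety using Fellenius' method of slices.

Ordinary method of slices: FS = Σ[c'·Δl_i + (W_i cosα_i)·tanφ'] / Σ W_i sinα_i, with Δl_i = b_i / cosα_i.
Slice 1: Δl = 3.1/cos8.0° = 3.130 m; N'_1 = 70·cos8.0° = 69.3; c'Δl = 15.03; W sinα = 9.7
Slice 2: Δl = 1.5/cos26.7° = 1.679 m; N'_2 = 57·cos26.7° = 50.9; c'Δl = 8.06; W sinα = 25.6
Slice 3: Δl = 1.8/cos42.1° = 2.426 m; N'_3 = 32·cos42.1° = 23.7; c'Δl = 11.64; W sinα = 21.5
Σc'Δl = 34.7 kN/m; ΣN' = 144.0 kN/m; ΣW sinα = 56.8 kN/m
Resisting = 34.7 + 144.0·tan23.1° = 34.7 + 61.4 = 96.1 kN/m
FS = 96.1 / 56.8 = 1.692

FS = 1.69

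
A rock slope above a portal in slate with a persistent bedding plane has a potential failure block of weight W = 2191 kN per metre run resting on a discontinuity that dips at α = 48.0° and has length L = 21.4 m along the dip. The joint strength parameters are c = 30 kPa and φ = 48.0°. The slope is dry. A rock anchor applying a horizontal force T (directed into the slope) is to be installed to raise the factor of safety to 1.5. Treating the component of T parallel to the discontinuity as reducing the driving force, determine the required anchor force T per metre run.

T = 94 kN/m

Resolving forces along and normal to the sliding plane, with the horizontal anchor force T adding T·sinα to the effective normal force and T·cosα acting up the plane against the driving force:
FS = [cL + (W cosα + T sinα) tanφ] / [W sinα − T cosα]
Without the anchor: N' = 1466.1 kN/m, driving T_d = 1628.2 kN/m, resisting R = 30·21.4 + 1466.1·tan48.0° = 2270.2 kN/m, FS = 1.39.
Setting FS = 1.5 and solving for T:
1.5·(1628.2 − T cos48.0°) = 2270.2 + T sin48.0°·tan48.0°
T·(sin48.0°·tan48.0° + 1.5·cos48.0°) = 1.5·1628.2 − 2270.2
T·(0.7431·1.1106 + 1.5·0.6691) = 2442.3 − 2270.2 = 172.1
T·1.8290 = 172.1
T = 94.1 kN/m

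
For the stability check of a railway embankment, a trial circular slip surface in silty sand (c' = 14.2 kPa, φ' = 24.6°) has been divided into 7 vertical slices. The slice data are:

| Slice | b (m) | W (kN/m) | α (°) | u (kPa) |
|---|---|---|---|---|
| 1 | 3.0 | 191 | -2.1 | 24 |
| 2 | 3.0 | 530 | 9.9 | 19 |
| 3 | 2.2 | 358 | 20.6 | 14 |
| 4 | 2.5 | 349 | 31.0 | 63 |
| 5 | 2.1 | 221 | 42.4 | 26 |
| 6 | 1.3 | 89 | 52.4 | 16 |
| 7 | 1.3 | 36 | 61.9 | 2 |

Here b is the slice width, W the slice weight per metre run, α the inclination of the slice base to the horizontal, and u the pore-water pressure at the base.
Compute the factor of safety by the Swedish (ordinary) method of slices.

FS = 1.22

Ordinary method of slices: FS = Σ[c'·Δl_i + (W_i cosα_i − u_i·Δl_i)·tanφ'] / Σ W_i sinα_i, with Δl_i = b_i / cosα_i.
Slice 1: Δl = 3.0/cos(-2.1°) = 3.002 m; N'_1 = 191·cos(-2.1°) − 24·3.002 = 118.8; c'Δl = 42.63; W sinα = -7.0
Slice 2: Δl = 3.0/cos9.9° = 3.045 m; N'_2 = 530·cos9.9° − 19·3.045 = 464.2; c'Δl = 43.24; W sinα = 91.1
Slice 3: Δl = 2.2/cos20.6° = 2.350 m; N'_3 = 358·cos20.6° − 14·2.350 = 302.2; c'Δl = 33.37; W sinα = 126.0
Slice 4: Δl = 2.5/cos31.0° = 2.917 m; N'_4 = 349·cos31.0° − 63·2.917 = 115.4; c'Δl = 41.42; W sinα = 179.7
Slice 5: Δl = 2.1/cos42.4° = 2.844 m; N'_5 = 221·cos42.4° − 26·2.844 = 89.3; c'Δl = 40.38; W sinα = 149.0
Slice 6: Δl = 1.3/cos52.4° = 2.131 m; N'_6 = 89·cos52.4° − 16·2.131 = 20.2; c'Δl = 30.26; W sinα = 70.5
Slice 7: Δl = 1.3/cos61.9° = 2.760 m; N'_7 = 36·cos61.9° − 2·2.760 = 11.4; c'Δl = 39.19; W sinα = 31.8
Σc'Δl = 270.5 kN/m; ΣN' = 1121.6 kN/m; ΣW sinα = 641.1 kN/m
Resisting = 270.5 + 1121.6·tan24.6° = 270.5 + 513.5 = 784.0 kN/m
FS = 784.0 / 641.1 = 1.223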